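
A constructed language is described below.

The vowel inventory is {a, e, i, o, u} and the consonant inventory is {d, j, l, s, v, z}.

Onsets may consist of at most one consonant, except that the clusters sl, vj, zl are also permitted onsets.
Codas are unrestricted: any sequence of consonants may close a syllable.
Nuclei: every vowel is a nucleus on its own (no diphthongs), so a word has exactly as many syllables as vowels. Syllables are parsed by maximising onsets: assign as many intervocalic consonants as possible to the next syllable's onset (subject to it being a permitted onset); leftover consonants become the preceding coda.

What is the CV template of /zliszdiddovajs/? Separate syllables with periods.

CCVCC.CVC.CV.CVCC

The vowels are i, i, o, a — 4 nuclei, so 4 syllables.
V1 /i/ – V2 /i/: /szd/ — longest licit onset from the right is /d/, leaving /sz/ as coda.
V2 /i/ – V3 /o/: /dd/ splits as /d/ + /d/ (/d/ is the longest suffix that is a licit onset).
V3 /o/ – V4 /a/: just /v/ — single C goes to the following onset.
Syllabification: zlisz.did.do.vajs.
Mapping each syllable to C/V: /zlisz/ → CCVCC, /did/ → CVC, /do/ → CV, /vajs/ → CVCC.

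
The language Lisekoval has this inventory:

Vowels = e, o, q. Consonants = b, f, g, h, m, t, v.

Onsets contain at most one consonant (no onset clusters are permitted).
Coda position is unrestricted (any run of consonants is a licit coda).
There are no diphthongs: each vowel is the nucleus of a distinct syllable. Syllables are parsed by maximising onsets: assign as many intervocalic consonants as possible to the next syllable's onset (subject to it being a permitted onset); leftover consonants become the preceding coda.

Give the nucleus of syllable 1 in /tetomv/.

e

Nuclei (vowels): e, o → 2 syllables.
The first nucleus (vowel 1 from the left) is /e/.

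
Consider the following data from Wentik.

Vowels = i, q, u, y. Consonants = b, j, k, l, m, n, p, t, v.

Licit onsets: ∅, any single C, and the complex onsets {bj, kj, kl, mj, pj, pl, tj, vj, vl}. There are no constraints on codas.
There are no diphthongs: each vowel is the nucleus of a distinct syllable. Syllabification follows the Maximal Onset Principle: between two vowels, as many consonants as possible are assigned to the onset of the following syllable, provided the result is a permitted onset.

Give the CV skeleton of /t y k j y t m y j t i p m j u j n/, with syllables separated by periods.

CV.CCVC.CVC.CVC.CCVCC

Vowels present: y, y, y, i, u; each is a nucleus, giving 5 syllables.
V1 /y/ – V2 /y/: cluster /kj/ — /kj/ is itself a permitted onset, so the whole cluster goes right; preceding coda = ∅.
V2 /y/ – V3 /y/: /tm/; trying suffixes from longest down, /m/ is the first permitted one, so coda /t/ | onset /m/.
V3 /y/ – V4 /i/: /jt/; trying suffixes from longest down, /t/ is the first permitted one, so coda /j/ | onset /t/.
V4 /i/ – V5 /u/: /pmj/ splits as /p/ + /mj/ (/mj/ is the longest suffix that is a licit onset).
Result: ty.kjyt.myj.tip.mjujn.
Mapping each syllable to C/V: /ty/ → CV, /kjyt/ → CCVC, /myj/ → CVC, /tip/ → CVC, /mjujn/ → CCVCC.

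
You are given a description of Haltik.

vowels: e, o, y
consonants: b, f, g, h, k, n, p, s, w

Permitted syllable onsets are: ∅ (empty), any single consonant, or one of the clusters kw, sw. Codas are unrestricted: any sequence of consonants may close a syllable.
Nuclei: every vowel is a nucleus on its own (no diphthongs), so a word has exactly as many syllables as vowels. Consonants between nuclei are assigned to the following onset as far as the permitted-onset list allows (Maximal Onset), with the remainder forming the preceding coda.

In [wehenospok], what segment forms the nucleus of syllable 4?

o

Nuclei (vowels): e, e, o, o → 4 syllables.
The fourth nucleus (vowel 4 from the left) is /o/.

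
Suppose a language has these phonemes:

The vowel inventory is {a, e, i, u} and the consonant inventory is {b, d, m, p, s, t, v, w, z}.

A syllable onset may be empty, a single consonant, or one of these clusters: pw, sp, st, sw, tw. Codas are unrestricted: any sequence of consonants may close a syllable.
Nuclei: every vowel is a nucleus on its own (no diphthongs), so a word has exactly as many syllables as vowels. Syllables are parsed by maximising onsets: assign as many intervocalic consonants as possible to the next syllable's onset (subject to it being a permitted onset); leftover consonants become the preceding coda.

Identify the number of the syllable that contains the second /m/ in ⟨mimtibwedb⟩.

The vowels are i, i, e — 3 nuclei, so 3 syllables.
Between /i/ (V1) and /i/ (V2): /mt/; trying suffixes from longest down, /t/ is the first permitted one, so coda /m/ | onset /t/.
Between /i/ (V2) and /e/ (V3): /bw/; trying suffixes from longest down, /w/ is the first permitted one, so coda /b/ | onset /w/.
Result: mim.tib.wedb.
The second /m/ is in the coda of syllable 1 (/mim/).

1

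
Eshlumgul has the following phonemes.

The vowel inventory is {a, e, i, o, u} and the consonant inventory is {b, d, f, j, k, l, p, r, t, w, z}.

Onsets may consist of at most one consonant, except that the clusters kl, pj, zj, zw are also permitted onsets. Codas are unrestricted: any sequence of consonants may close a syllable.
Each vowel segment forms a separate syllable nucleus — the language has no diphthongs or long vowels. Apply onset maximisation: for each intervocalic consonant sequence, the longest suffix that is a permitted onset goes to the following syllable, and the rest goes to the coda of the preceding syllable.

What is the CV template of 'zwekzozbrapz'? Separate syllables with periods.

Vowels present: e, o, a; each is a nucleus, giving 3 syllables.
V1 /e/ – V2 /o/: /kz/ splits as /k/ + /z/ (/z/ is the longest suffix that is a licit onset).
V2 /o/ – V3 /a/: /zbr/; trying suffixes from longest down, /r/ is the first permitted one, so coda /zb/ | onset /r/.
Putting it together: zwek.zozb.rapz.
Mapping each syllable to C/V: /zwek/ → CCVC, /zozb/ → CVCC, /rapz/ → CVCC.

CCVC.CVCC.CVCC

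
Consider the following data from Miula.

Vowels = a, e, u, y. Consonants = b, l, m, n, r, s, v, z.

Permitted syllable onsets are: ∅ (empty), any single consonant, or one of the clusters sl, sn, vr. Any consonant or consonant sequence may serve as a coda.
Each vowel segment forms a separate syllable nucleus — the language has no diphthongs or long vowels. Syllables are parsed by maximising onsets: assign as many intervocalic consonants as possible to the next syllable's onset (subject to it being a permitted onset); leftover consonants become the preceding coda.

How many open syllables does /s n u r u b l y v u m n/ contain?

2

Vowels present: u, u, y, u; each is a nucleus, giving 4 syllables.
σ1/σ2 boundary: /r/ → onset of the next syllable (single consonants are always licit onsets).
σ2/σ3 boundary: cluster /bl/ — the longest permitted-onset suffix is /l/; onset = /l/, preceding coda = /b/.
σ3/σ4 boundary: /v/ is a single consonant, so it becomes the next onset.
So the parse is snu.rub.ly.vumn.
Classifying each syllable: /snu/ (open), /rub/ (closed), /ly/ (open), /vumn/ (closed).
Open syllables: 2.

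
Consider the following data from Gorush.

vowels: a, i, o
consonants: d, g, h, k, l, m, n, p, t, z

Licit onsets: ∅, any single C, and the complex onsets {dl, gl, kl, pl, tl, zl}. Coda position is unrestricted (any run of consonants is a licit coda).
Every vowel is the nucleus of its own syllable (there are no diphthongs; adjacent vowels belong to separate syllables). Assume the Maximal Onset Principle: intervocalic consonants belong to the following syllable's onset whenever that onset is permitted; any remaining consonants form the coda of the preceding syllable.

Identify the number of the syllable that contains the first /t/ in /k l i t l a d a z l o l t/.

The vowels are i, a, a, o — 4 nuclei, so 4 syllables.
Between /i/ (V1) and /a/ (V2): /tl/ is a licit onset in full, so it all attaches to the next syllable.
Between /a/ (V2) and /a/ (V3): /d/ is a single consonant, so it becomes the next onset.
Between /a/ (V3) and /o/ (V4): cluster /zl/ — /zl/ is itself a permitted onset, so the whole cluster goes right; preceding coda = ∅.
Syllabification: kli.tla.da.zlolt.
The first /t/ is in the onset of syllable 2 (/tla/).

2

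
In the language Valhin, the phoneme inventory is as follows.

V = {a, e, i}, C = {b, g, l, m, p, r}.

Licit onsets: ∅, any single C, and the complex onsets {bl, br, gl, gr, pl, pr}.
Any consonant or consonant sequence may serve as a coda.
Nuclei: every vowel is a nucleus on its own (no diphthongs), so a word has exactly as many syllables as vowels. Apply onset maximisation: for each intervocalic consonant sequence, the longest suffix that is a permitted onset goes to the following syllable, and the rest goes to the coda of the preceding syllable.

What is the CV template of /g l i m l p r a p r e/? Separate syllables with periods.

The vowels are i, a, e — 3 nuclei, so 3 syllables.
/i…a/ gap (V1→V2): /mlpr/ splits as /ml/ + /pr/ (/pr/ is the longest suffix that is a licit onset).
/a…e/ gap (V2→V3): /pr/ is a licit onset in full, so it all attaches to the next syllable.
Syllabification: gliml.pra.pre.
Mapping each syllable to C/V: /gliml/ → CCVCC, /pra/ → CCV, /pre/ → CCV.

CCVCC.CCV.CCV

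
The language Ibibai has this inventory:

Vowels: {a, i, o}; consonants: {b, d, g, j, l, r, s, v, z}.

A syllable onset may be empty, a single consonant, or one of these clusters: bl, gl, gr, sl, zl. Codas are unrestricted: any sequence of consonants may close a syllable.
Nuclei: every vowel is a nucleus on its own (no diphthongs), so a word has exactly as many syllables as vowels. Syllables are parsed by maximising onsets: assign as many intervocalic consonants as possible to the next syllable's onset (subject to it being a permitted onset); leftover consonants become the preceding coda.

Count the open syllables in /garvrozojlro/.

Vowels present: a, o, o, o; each is a nucleus, giving 4 syllables.
/a…o/ gap (V1→V2): /rvr/; trying suffixes from longest down, /r/ is the first permitted one, so coda /rv/ | onset /r/.
/o…o/ gap (V2→V3): /z/ is a single consonant, so it becomes the next onset.
/o…o/ gap (V3→V4): /jlr/ splits as /jl/ + /r/ (/r/ is the longest suffix that is a licit onset).
So the parse is garv.ro.zojl.ro.
Classifying each syllable: /garv/ (closed), /ro/ (open), /zojl/ (closed), /ro/ (open).
Open syllables: 2.

2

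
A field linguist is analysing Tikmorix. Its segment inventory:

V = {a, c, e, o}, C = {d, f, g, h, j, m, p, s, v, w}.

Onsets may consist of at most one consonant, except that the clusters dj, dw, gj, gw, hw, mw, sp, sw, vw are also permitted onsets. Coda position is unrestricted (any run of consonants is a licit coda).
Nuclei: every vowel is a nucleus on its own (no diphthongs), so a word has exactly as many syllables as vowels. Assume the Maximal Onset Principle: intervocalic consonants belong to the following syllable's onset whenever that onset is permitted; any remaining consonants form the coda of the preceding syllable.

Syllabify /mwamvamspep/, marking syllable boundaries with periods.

mwam.vam.spep

Vowels present: a, a, e; each is a nucleus, giving 3 syllables.
V1 /a/ – V2 /a/: /mv/ splits as /m/ + /v/ (/v/ is the longest suffix that is a licit onset).
V2 /a/ – V3 /e/: cluster /msp/ — the longest permitted-onset suffix is /sp/; onset = /sp/, preceding coda = /m/.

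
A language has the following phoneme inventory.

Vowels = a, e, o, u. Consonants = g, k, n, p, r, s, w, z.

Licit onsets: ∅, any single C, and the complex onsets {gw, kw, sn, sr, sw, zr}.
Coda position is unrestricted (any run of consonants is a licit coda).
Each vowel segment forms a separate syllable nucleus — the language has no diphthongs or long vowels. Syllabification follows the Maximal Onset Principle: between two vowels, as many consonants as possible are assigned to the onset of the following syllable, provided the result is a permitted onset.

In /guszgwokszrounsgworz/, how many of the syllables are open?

Vowels present: u, o, o, u, o; each is a nucleus, giving 5 syllables.
σ1/σ2 boundary: cluster /szgw/ — the longest permitted-onset suffix is /gw/; onset = /gw/, preceding coda = /sz/.
σ2/σ3 boundary: /kszr/ — longest licit onset from the right is /zr/, leaving /ks/ as coda.
σ3/σ4 boundary: nothing intervenes; syllable break is V.V.
σ4/σ5 boundary: cluster /nsgw/ — the longest permitted-onset suffix is /gw/; onset = /gw/, preceding coda = /ns/.
Syllabification: gusz.gwoks.zro.uns.gworz.
Classifying each syllable: /gusz/ (closed), /gwoks/ (closed), /zro/ (open), /uns/ (closed), /gworz/ (closed).
Open syllables: 1.

1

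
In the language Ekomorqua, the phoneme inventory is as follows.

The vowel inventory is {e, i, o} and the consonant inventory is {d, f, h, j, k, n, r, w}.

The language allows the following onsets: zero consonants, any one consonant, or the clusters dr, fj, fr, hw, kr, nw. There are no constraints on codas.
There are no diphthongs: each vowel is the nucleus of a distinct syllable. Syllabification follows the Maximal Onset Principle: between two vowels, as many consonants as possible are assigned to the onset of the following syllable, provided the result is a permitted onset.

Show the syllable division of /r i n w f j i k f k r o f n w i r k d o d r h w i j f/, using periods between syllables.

The vowels are i, i, o, i, o, i — 6 nuclei, so 6 syllables.
V1 /i/ – V2 /i/: /nwfj/ splits as /nw/ + /fj/ (/fj/ is the longest suffix that is a licit onset).
V2 /i/ – V3 /o/: cluster /kfkr/ — the longest permitted-onset suffix is /kr/; onset = /kr/, preceding coda = /kf/.
V3 /o/ – V4 /i/: /fnw/; trying suffixes from longest down, /nw/ is the first permitted one, so coda /f/ | onset /nw/.
V4 /i/ – V5 /o/: /rkd/ splits as /rk/ + /d/ (/d/ is the longest suffix that is a licit onset).
V5 /o/ – V6 /i/: /drhw/; trying suffixes from longest down, /hw/ is the first permitted one, so coda /dr/ | onset /hw/.

rinw.fjikf.krof.nwirk.dodr.hwijf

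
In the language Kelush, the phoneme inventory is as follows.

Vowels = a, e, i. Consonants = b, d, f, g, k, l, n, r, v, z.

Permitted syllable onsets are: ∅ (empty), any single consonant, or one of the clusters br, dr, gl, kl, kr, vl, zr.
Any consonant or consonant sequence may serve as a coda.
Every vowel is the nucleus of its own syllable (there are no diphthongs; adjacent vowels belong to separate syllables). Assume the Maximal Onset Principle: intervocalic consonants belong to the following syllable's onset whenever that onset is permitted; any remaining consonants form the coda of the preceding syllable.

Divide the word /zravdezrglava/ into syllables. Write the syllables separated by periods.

Nuclei (vowels): a, e, a, a → 4 syllables.
V1 /a/ – V2 /e/: cluster /vd/ — the longest permitted-onset suffix is /d/; onset = /d/, preceding coda = /v/.
V2 /e/ – V3 /a/: cluster /zrgl/ — the longest permitted-onset suffix is /gl/; onset = /gl/, preceding coda = /zr/.
V3 /a/ – V4 /a/: just /v/ — single C goes to the following onset.

zrav.dezr.gla.va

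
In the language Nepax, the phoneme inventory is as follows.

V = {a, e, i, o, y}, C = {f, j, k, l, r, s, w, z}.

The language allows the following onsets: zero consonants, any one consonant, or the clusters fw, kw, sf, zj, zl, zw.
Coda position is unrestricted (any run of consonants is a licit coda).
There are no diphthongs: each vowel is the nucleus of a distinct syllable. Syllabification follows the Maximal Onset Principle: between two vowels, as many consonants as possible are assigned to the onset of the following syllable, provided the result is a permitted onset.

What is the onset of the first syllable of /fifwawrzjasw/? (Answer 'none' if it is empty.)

f

Vowels present: i, a, a; each is a nucleus, giving 3 syllables.
V1 /i/ – V2 /a/: /fw/ is a licit onset in full, so it all attaches to the next syllable.
V2 /a/ – V3 /a/: /wrzj/; trying suffixes from longest down, /zj/ is the first permitted one, so coda /wr/ | onset /zj/.
So the parse is fi.fwawr.zjasw.
Syllable 1 is /fi/: onset /f/, nucleus /i/, coda ∅.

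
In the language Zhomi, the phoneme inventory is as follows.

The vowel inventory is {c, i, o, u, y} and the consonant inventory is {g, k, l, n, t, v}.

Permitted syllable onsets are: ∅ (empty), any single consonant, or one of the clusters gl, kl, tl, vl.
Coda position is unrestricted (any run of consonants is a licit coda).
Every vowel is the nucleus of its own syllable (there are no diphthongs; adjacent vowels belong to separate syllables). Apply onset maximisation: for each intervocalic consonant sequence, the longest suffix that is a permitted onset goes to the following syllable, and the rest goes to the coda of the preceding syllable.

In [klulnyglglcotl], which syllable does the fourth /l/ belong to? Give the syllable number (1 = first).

3

Vowels present: u, y, c, o; each is a nucleus, giving 4 syllables.
σ1/σ2 boundary: /ln/; trying suffixes from longest down, /n/ is the first permitted one, so coda /l/ | onset /n/.
σ2/σ3 boundary: /glgl/; trying suffixes from longest down, /gl/ is the first permitted one, so coda /gl/ | onset /gl/.
σ3/σ4 boundary: hiatus — the boundary sits between the two vowels.
Syllabification: klul.nygl.glc.otl.
The fourth /l/ is in the onset of syllable 3 (/glc/).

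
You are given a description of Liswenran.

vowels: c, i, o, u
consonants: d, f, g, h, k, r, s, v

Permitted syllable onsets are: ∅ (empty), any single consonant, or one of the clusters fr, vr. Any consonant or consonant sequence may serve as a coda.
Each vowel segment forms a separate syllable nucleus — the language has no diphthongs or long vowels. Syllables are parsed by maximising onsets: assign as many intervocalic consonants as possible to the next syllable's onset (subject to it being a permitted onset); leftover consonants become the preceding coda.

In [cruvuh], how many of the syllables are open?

2

Nuclei (vowels): c, u, u → 3 syllables.
σ1/σ2 boundary: /r/ is a single consonant, so it becomes the next onset.
σ2/σ3 boundary: /v/ is a single consonant, so it becomes the next onset.
Result: c.ru.vuh.
Classifying each syllable: /c/ (open), /ru/ (open), /vuh/ (closed).
Open syllables: 2.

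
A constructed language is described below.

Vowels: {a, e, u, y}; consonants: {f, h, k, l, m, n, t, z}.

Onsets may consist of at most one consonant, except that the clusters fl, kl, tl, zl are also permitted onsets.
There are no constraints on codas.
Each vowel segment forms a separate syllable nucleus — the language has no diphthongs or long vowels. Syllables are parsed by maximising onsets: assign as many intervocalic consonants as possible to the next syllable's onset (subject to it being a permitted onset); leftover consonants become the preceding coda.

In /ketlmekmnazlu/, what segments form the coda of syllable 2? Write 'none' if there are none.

km

Nuclei (vowels): e, e, a, u → 4 syllables.
V1 /e/ – V2 /e/: /tlm/ splits as /tl/ + /m/ (/m/ is the longest suffix that is a licit onset).
V2 /e/ – V3 /a/: /kmn/ splits as /km/ + /n/ (/n/ is the longest suffix that is a licit onset).
V3 /a/ – V4 /u/: /zl/ is a licit onset in full, so it all attaches to the next syllable.
Result: ketl.mekm.na.zlu.
Syllable 2 is /mekm/: onset /m/, nucleus /e/, coda /km/.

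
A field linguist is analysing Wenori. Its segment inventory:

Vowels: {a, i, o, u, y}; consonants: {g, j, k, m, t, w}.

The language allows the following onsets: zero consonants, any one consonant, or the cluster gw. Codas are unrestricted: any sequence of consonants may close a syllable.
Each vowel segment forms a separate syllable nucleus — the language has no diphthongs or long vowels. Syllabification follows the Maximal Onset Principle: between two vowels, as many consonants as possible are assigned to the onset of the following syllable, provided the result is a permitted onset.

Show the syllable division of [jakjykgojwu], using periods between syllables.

The vowels are a, y, o, u — 4 nuclei, so 4 syllables.
σ1/σ2 boundary: cluster /kj/ — the longest permitted-onset suffix is /j/; onset = /j/, preceding coda = /k/.
σ2/σ3 boundary: /kg/ splits as /k/ + /g/ (/g/ is the longest suffix that is a licit onset).
σ3/σ4 boundary: cluster /jw/ — the longest permitted-onset suffix is /w/; onset = /w/, preceding coda = /j/.

jak.jyk.goj.wu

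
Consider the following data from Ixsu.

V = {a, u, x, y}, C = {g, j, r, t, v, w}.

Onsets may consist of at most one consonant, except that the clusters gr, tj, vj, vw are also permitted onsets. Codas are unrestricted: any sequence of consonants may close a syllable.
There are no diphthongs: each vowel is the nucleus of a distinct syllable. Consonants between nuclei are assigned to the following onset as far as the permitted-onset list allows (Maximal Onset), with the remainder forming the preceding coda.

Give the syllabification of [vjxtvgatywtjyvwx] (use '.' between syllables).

vjxtv.ga.tyw.tjy.vwx

Vowels present: x, a, y, y, x; each is a nucleus, giving 5 syllables.
/x…a/ gap (V1→V2): /tvg/ — longest licit onset from the right is /g/, leaving /tv/ as coda.
/a…y/ gap (V2→V3): /t/ → onset of the next syllable (single consonants are always licit onsets).
/y…y/ gap (V3→V4): /wtj/; trying suffixes from longest down, /tj/ is the first permitted one, so coda /w/ | onset /tj/.
/y…x/ gap (V4→V5): cluster /vw/ — /vw/ is itself a permitted onset, so the whole cluster goes right; preceding coda = ∅.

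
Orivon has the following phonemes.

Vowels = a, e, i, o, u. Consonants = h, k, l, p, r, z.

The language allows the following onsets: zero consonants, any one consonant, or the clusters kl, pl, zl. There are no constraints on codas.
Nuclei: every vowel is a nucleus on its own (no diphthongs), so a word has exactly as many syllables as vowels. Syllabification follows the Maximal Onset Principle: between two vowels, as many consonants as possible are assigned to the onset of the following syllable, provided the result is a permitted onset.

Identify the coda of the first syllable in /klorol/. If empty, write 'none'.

none

The vowels are o, o — 2 nuclei, so 2 syllables.
σ1/σ2 boundary: just /r/ — single C goes to the following onset.
Putting it together: klo.rol.
Syllable 1 is /klo/: onset /kl/, nucleus /o/, coda ∅.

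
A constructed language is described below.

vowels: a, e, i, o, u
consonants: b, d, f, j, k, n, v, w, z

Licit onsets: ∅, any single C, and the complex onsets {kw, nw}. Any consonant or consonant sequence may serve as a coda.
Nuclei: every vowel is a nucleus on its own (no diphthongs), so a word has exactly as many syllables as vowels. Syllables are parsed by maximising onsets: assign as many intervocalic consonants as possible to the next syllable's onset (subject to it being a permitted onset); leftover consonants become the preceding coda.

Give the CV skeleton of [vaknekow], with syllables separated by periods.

CVC.CV.CVC

The vowels are a, e, o — 3 nuclei, so 3 syllables.
/a…e/ gap (V1→V2): /kn/ splits as /k/ + /n/ (/n/ is the longest suffix that is a licit onset).
/e…o/ gap (V2→V3): /k/ → onset of the next syllable (single consonants are always licit onsets).
Putting it together: vak.ne.kow.
Mapping each syllable to C/V: /vak/ → CVC, /ne/ → CV, /kow/ → CVC.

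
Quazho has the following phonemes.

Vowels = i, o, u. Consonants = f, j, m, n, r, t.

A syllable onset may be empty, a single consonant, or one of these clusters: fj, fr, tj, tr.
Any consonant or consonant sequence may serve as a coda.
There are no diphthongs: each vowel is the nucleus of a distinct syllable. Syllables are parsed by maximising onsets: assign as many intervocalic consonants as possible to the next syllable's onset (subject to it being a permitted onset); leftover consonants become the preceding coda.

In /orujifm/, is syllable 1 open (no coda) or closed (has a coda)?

Vowels present: o, u, i; each is a nucleus, giving 3 syllables.
/o…u/ gap (V1→V2): just /r/ — single C goes to the following onset.
/u…i/ gap (V2→V3): /j/ → onset of the next syllable (single consonants are always licit onsets).
Syllabification: o.ru.jifm.
Syllable 1 is /o/; it ends in its nucleus with no coda, so it is open.

open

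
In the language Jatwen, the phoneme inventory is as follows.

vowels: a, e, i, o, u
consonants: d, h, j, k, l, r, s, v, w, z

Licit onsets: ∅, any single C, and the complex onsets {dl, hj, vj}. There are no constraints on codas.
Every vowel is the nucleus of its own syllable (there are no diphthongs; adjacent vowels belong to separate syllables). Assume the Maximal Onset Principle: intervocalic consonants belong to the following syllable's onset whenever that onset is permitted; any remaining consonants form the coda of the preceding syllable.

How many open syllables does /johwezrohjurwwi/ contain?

Nuclei (vowels): o, e, o, u, i → 5 syllables.
Between /o/ (V1) and /e/ (V2): /hw/ — longest licit onset from the right is /w/, leaving /h/ as coda.
Between /e/ (V2) and /o/ (V3): cluster /zr/ — the longest permitted-onset suffix is /r/; onset = /r/, preceding coda = /z/.
Between /o/ (V3) and /u/ (V4): cluster /hj/ — /hj/ is itself a permitted onset, so the whole cluster goes right; preceding coda = ∅.
Between /u/ (V4) and /i/ (V5): cluster /rww/ — the longest permitted-onset suffix is /w/; onset = /w/, preceding coda = /rw/.
So the parse is joh.wez.ro.hjurw.wi.
Classifying each syllable: /joh/ (closed), /wez/ (closed), /ro/ (open), /hjurw/ (closed), /wi/ (open).
Open syllables: 2.

2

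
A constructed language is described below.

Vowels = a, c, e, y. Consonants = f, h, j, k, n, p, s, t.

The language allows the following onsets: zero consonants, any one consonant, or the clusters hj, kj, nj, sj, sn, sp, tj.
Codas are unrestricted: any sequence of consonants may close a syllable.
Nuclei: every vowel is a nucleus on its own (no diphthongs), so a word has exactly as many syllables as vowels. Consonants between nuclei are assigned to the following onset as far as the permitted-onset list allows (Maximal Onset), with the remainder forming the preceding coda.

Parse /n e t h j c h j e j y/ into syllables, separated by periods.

Nuclei (vowels): e, c, e, y → 4 syllables.
V1 /e/ – V2 /c/: /thj/; trying suffixes from longest down, /hj/ is the first permitted one, so coda /t/ | onset /hj/.
V2 /c/ – V3 /e/: /hj/ — entire cluster is a permitted onset → onset /hj/, coda ∅.
V3 /e/ – V4 /y/: just /j/ — single C goes to the following onset.

net.hjc.hje.jy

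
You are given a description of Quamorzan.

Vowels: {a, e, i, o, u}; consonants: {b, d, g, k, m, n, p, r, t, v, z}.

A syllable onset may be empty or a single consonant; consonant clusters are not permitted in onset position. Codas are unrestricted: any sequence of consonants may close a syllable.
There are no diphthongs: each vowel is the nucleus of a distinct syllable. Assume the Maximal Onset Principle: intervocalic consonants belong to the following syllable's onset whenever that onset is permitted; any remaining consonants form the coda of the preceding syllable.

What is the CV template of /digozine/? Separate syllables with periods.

The vowels are i, o, i, e — 4 nuclei, so 4 syllables.
Between /i/ (V1) and /o/ (V2): /g/ → onset of the next syllable (single consonants are always licit onsets).
Between /o/ (V2) and /i/ (V3): /z/ → onset of the next syllable (single consonants are always licit onsets).
Between /i/ (V3) and /e/ (V4): just /n/ — single C goes to the following onset.
So the parse is di.go.zi.ne.
Mapping each syllable to C/V: /di/ → CV, /go/ → CV, /zi/ → CV, /ne/ → CV.

CV.CV.CV.CV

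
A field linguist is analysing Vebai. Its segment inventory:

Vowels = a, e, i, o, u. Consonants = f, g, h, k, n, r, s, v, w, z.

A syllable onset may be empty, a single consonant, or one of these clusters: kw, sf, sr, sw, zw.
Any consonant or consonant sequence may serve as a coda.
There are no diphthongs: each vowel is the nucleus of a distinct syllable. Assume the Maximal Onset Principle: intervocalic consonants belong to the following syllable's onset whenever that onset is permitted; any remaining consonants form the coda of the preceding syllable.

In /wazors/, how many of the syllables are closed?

1

The vowels are a, o — 2 nuclei, so 2 syllables.
/a…o/ gap (V1→V2): /z/ is a single consonant, so it becomes the next onset.
So the parse is wa.zors.
Classifying each syllable: /wa/ (open), /zors/ (closed).
Closed syllables: 1.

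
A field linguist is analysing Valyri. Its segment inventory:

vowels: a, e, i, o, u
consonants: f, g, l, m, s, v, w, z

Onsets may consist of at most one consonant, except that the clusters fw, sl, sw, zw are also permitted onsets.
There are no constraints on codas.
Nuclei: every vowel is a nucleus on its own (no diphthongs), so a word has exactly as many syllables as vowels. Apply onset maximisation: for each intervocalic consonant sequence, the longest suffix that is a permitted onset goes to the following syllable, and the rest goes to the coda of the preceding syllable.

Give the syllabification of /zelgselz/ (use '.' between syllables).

Vowels present: e, e; each is a nucleus, giving 2 syllables.
/e…e/ gap (V1→V2): /lgs/ splits as /lg/ + /s/ (/s/ is the longest suffix that is a licit onset).

zelg.selz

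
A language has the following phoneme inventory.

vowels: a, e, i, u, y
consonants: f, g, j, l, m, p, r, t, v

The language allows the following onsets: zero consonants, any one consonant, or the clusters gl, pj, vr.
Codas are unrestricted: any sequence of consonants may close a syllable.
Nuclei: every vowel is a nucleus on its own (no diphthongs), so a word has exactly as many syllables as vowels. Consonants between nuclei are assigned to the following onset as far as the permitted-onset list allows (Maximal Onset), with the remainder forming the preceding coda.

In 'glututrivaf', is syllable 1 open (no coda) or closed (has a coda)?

Nuclei (vowels): u, u, i, a → 4 syllables.
V1 /u/ – V2 /u/: /t/ is a single consonant, so it becomes the next onset.
V2 /u/ – V3 /i/: /tr/; trying suffixes from longest down, /r/ is the first permitted one, so coda /t/ | onset /r/.
V3 /i/ – V4 /a/: /v/ → onset of the next syllable (single consonants are always licit onsets).
Syllabification: glu.tut.ri.vaf.
Syllable 1 is /glu/; it ends in its nucleus with no coda, so it is open.

open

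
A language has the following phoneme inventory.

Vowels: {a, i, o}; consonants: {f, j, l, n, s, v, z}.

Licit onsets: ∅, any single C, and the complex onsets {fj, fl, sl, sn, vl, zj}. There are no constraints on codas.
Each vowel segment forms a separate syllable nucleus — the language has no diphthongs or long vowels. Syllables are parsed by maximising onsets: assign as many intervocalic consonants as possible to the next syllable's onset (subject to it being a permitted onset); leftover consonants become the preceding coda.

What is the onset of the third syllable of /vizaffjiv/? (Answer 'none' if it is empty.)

The vowels are i, a, i — 3 nuclei, so 3 syllables.
Between /i/ (V1) and /a/ (V2): /z/ → onset of the next syllable (single consonants are always licit onsets).
Between /a/ (V2) and /i/ (V3): /ffj/; trying suffixes from longest down, /fj/ is the first permitted one, so coda /f/ | onset /fj/.
Result: vi.zaf.fjiv.
Syllable 3 is /fjiv/: onset /fj/, nucleus /i/, coda /v/.

fj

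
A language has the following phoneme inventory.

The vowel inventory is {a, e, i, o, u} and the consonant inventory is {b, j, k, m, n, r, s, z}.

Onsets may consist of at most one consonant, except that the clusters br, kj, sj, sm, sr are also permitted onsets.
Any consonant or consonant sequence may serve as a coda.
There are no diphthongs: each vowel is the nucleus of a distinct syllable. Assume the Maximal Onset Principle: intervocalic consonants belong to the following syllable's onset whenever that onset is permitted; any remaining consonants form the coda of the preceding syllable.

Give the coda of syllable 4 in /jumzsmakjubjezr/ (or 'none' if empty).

The vowels are u, a, u, e — 4 nuclei, so 4 syllables.
V1 /u/ – V2 /a/: /mzsm/; trying suffixes from longest down, /sm/ is the first permitted one, so coda /mz/ | onset /sm/.
V2 /a/ – V3 /u/: /kj/ is a licit onset in full, so it all attaches to the next syllable.
V3 /u/ – V4 /e/: cluster /bj/ — the longest permitted-onset suffix is /j/; onset = /j/, preceding coda = /b/.
Syllabification: jumz.sma.kjub.jezr.
Syllable 4 is /jezr/: onset /j/, nucleus /e/, coda /zr/.

zr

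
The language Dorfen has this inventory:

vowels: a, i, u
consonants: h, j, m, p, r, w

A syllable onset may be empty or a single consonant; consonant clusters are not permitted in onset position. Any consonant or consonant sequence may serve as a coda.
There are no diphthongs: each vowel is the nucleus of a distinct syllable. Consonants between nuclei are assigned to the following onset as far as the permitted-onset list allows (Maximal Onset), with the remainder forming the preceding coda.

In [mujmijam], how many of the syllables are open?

1

Vowels present: u, i, a; each is a nucleus, giving 3 syllables.
σ1/σ2 boundary: cluster /jm/ — the longest permitted-onset suffix is /m/; onset = /m/, preceding coda = /j/.
σ2/σ3 boundary: /j/ is a single consonant, so it becomes the next onset.
So the parse is muj.mi.jam.
Classifying each syllable: /muj/ (closed), /mi/ (open), /jam/ (closed).
Open syllables: 1.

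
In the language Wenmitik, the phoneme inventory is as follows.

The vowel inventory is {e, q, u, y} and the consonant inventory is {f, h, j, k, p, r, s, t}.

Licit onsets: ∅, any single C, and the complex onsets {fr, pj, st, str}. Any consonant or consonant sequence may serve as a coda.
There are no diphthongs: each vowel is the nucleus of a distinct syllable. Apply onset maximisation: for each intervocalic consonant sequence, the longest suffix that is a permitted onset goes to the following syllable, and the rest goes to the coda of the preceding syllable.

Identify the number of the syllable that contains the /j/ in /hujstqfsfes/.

1

Vowels present: u, q, e; each is a nucleus, giving 3 syllables.
V1 /u/ – V2 /q/: cluster /jst/ — the longest permitted-onset suffix is /st/; onset = /st/, preceding coda = /j/.
V2 /q/ – V3 /e/: /fsf/ — longest licit onset from the right is /f/, leaving /fs/ as coda.
Syllabification: huj.stqfs.fes.
The /j/ is in the coda of syllable 1 (/huj/).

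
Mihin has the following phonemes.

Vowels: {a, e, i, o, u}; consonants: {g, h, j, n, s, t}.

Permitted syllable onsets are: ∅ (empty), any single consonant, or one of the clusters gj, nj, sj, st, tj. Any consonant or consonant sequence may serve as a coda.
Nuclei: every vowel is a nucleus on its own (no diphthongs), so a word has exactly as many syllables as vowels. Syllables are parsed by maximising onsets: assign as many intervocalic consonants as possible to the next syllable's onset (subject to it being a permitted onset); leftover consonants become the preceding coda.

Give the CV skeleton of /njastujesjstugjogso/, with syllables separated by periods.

The vowels are a, u, e, u, o, o — 6 nuclei, so 6 syllables.
/a…u/ gap (V1→V2): cluster /st/ — /st/ is itself a permitted onset, so the whole cluster goes right; preceding coda = ∅.
/u…e/ gap (V2→V3): /j/ is a single consonant, so it becomes the next onset.
/e…u/ gap (V3→V4): /sjst/ — longest licit onset from the right is /st/, leaving /sj/ as coda.
/u…o/ gap (V4→V5): /gj/ — entire cluster is a permitted onset → onset /gj/, coda ∅.
/o…o/ gap (V5→V6): /gs/ splits as /g/ + /s/ (/s/ is the longest suffix that is a licit onset).
Syllabification: nja.stu.jesj.stu.gjog.so.
Mapping each syllable to C/V: /nja/ → CCV, /stu/ → CCV, /jesj/ → CVCC, /stu/ → CCV, /gjog/ → CCVC, /so/ → CV.

CCV.CCV.CVCC.CCV.CCVC.CV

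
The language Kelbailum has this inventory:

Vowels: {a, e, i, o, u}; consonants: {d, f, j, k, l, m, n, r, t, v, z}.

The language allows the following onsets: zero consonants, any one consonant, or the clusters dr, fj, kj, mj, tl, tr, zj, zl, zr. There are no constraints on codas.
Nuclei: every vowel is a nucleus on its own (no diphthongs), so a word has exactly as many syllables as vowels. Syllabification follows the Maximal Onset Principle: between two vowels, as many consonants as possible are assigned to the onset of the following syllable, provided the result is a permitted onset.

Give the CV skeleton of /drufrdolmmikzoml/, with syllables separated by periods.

CCVCC.CVCC.CVC.CVCC

Vowels present: u, o, i, o; each is a nucleus, giving 4 syllables.
V1 /u/ – V2 /o/: /frd/; trying suffixes from longest down, /d/ is the first permitted one, so coda /fr/ | onset /d/.
V2 /o/ – V3 /i/: /lmm/ — longest licit onset from the right is /m/, leaving /lm/ as coda.
V3 /i/ – V4 /o/: /kz/ — longest licit onset from the right is /z/, leaving /k/ as coda.
Putting it together: drufr.dolm.mik.zoml.
Mapping each syllable to C/V: /drufr/ → CCVCC, /dolm/ → CVCC, /mik/ → CVC, /zoml/ → CVCC.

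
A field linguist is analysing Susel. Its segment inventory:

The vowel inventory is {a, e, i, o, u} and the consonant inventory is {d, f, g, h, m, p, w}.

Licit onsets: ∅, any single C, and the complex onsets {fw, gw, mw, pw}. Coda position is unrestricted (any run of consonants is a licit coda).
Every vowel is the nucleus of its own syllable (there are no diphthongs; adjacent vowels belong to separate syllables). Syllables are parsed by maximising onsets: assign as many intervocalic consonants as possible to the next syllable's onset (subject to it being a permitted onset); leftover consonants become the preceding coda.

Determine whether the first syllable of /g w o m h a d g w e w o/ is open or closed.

The vowels are o, a, e, o — 4 nuclei, so 4 syllables.
V1 /o/ – V2 /a/: cluster /mh/ — the longest permitted-onset suffix is /h/; onset = /h/, preceding coda = /m/.
V2 /a/ – V3 /e/: /dgw/ — longest licit onset from the right is /gw/, leaving /d/ as coda.
V3 /e/ – V4 /o/: /w/ → onset of the next syllable (single consonants are always licit onsets).
Putting it together: gwom.had.gwe.wo.
Syllable 1 is /gwom/ with coda /m/, so it is closed.

closed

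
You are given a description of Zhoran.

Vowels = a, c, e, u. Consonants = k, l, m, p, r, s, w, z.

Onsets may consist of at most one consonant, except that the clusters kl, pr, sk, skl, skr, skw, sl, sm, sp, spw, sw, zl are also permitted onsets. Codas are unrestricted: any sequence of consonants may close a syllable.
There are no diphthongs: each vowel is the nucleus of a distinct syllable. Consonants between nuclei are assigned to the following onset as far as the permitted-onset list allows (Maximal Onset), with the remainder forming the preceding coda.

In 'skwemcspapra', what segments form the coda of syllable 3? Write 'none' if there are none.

The vowels are e, c, a, a — 4 nuclei, so 4 syllables.
Between /e/ (V1) and /c/ (V2): /m/ is a single consonant, so it becomes the next onset.
Between /c/ (V2) and /a/ (V3): /sp/ — entire cluster is a permitted onset → onset /sp/, coda ∅.
Between /a/ (V3) and /a/ (V4): cluster /pr/ — /pr/ is itself a permitted onset, so the whole cluster goes right; preceding coda = ∅.
So the parse is skwe.mc.spa.pra.
Syllable 3 is /spa/: onset /sp/, nucleus /a/, coda ∅.

none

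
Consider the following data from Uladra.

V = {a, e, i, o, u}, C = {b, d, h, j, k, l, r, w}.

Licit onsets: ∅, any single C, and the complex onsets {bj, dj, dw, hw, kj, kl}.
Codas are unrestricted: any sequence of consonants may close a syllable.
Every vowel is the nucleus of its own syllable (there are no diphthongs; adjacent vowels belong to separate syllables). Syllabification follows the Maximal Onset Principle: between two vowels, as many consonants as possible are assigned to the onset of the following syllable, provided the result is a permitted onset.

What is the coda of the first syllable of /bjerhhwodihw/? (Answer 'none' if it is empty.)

The vowels are e, o, i — 3 nuclei, so 3 syllables.
/e…o/ gap (V1→V2): /rhhw/; trying suffixes from longest down, /hw/ is the first permitted one, so coda /rh/ | onset /hw/.
/o…i/ gap (V2→V3): just /d/ — single C goes to the following onset.
Result: bjerh.hwo.dihw.
Syllable 1 is /bjerh/: onset /bj/, nucleus /e/, coda /rh/.

rh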